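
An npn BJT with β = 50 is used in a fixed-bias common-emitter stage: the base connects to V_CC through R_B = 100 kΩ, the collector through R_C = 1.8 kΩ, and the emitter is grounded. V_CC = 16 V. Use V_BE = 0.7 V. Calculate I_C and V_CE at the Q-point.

I_C ≈ 7.6 mA, V_CE ≈ 2.2 V

Base loop: V_CC = I_B·R_B + V_BE, so I_B = (16 − 0.7)/100 kΩ = 0.153 mA.
In the active region I_C = β·I_B = 50 × 0.153 = 7.65 mA.
Collector loop: V_CE = V_CC − I_C·R_C = 16 − 7.65×1.8 = 2.23 V.
Since V_CE = 2.23 V > V_CE(sat) ≈ 0.2 V, the transistor is in the active region as assumed.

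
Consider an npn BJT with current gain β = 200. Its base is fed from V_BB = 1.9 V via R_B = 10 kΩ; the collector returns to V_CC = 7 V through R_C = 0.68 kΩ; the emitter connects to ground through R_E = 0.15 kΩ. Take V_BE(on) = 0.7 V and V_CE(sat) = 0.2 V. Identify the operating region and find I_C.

Assume active. Base-emitter loop: I_B = (V_BB − V_BE)/(R_B + (β+1)R_E) = (1.9 − 0.7)/(10 + 201×0.15) = 0.0299 mA.
I_C = β·I_B = 200×0.0299 = 5.98 mA.
V_CE = V_CC − I_C·R_C − I_E·R_E = 7 − 5.98×0.68 − 6.01×0.15 = 2.03 V > V_CE(sat), so the active-region assumption holds.

active; I_C ≈ 6 mA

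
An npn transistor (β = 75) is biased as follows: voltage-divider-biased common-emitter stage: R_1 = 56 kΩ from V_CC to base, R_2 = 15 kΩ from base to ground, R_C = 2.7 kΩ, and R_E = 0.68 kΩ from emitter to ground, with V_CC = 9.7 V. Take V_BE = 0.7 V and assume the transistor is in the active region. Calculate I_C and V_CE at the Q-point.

I_C ≈ 1.6 mA, V_CE ≈ 4.3 V

Thevenize the base divider: V_Th = V_CC·R_2/(R_1+R_2) = 9.7×15/71 = 2.05 V, R_Th = R_1‖R_2 = 11.8 kΩ.
Base-emitter loop: V_Th = I_B·R_Th + V_BE + (β+1)I_B·R_E, so I_B = (2.05 − 0.7) / (11.8 + 76×0.68) = 0.0212 mA.
I_C = β·I_B = 75×0.0212 = 1.59 mA, and I_E = (β+1)I_B = 1.61 mA.
V_CE = V_CC − I_C·R_C − I_E·R_E = 9.7 − 1.59×2.7 − 1.61×0.68 = 4.3 V.
V_CE = 4.3 V > 0.2 V confirms active-region operation.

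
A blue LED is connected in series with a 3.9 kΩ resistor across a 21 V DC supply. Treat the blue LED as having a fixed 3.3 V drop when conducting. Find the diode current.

I ≈ 4.5 mA

KVL around the loop: 21 = V_D + I·R = 3.3 + I × 3.9 kΩ.
So I = (21 − 3.3) / 3.9 kΩ = 17.7 / 3.9 = 4.54 mA.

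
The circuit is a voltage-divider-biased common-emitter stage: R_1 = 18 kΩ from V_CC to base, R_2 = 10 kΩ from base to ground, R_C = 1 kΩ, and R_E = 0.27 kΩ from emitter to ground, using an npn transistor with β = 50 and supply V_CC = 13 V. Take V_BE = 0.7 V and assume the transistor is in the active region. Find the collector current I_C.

Thevenize the base divider: V_Th = V_CC·R_2/(R_1+R_2) = 13×10/28 = 4.64 V, R_Th = R_1‖R_2 = 6.43 kΩ.
Base-emitter loop: V_Th = I_B·R_Th + V_BE + (β+1)I_B·R_E, so I_B = (4.64 − 0.7) / (6.43 + 51×0.27) = 0.195 mA.
I_C = β·I_B = 50×0.195 = 9.76 mA, and I_E = (β+1)I_B = 9.96 mA.
V_CE = V_CC − I_C·R_C − I_E·R_E = 13 − 9.76×1 − 9.96×0.27 = 0.552 V.
V_CE = 0.552 V > 0.2 V confirms active-region operation.

I_C ≈ 9.8 mA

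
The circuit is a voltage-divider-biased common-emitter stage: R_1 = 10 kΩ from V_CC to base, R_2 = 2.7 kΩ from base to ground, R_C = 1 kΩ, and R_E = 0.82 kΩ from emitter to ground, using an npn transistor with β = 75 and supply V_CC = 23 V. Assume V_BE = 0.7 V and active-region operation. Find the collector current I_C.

I_C ≈ 4.9 mA

Thevenize the base divider: V_Th = V_CC·R_2/(R_1+R_2) = 23×2.7/12.7 = 4.89 V, R_Th = R_1‖R_2 = 2.13 kΩ.
Base-emitter loop: V_Th = I_B·R_Th + V_BE + (β+1)I_B·R_E, so I_B = (4.89 − 0.7) / (2.13 + 76×0.82) = 0.065 mA.
I_C = β·I_B = 75×0.065 = 4.88 mA, and I_E = (β+1)I_B = 4.94 mA.
V_CE = V_CC − I_C·R_C − I_E·R_E = 23 − 4.88×1 − 4.94×0.82 = 14.1 V.
V_CE = 14.1 V > 0.2 V confirms active-region operation.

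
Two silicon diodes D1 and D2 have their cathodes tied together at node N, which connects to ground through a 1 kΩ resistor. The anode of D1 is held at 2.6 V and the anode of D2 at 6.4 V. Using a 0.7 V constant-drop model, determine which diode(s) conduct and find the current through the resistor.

Only D2 conducts; I_R ≈ 5.7 mA

Assume both conduct. Then node N would need to be at both 2.6−0.7 = 1.9 V and 6.4−0.7 = 5.7 V, which is impossible.
Assume only D2 conducts: V_N = 6.4 − 0.7 = 5.7 V, so I_R = 5.7/1 = 5.7 mA.
Check D1: its anode-to-cathode voltage is 2.6 − 5.7 = -3.1 V < 0.7 V, so it is off. The assumption is consistent.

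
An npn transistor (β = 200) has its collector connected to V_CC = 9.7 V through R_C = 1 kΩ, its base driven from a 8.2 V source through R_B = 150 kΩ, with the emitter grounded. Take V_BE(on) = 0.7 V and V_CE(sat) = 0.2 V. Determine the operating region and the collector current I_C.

saturation; I_C ≈ 9.5 mA

Assume active: I_B = (8.2 − 0.7)/150 = 0.05 mA, giving I_C = β·I_B = 10 mA.
But then V_CE = 9.7 − 10×1 = -0.3 V < V_CE(sat) = 0.2 V — impossible in the active region.
So the transistor is saturated. With V_CE = 0.2 V, I_C = (V_CC − 0.2)/R_C = 9.5/1 = 9.5 mA.
Check: β·I_B = 10 mA > I_C = 9.5 mA, confirming saturation.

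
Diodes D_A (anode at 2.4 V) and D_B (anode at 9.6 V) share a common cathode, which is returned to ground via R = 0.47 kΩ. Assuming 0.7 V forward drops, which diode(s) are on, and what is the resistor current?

Assume both conduct. Then node N would need to be at both 2.4−0.7 = 1.7 V and 9.6−0.7 = 8.9 V, which is impossible.
Assume only D_B conducts: V_N = 9.6 − 0.7 = 8.9 V, so I_R = 8.9/0.47 = 18.9 mA.
Check D_A: its anode-to-cathode voltage is 2.4 − 8.9 = -6.5 V < 0.7 V, so it is off. The assumption is consistent.

Only D_B conducts; I_R ≈ 19 mA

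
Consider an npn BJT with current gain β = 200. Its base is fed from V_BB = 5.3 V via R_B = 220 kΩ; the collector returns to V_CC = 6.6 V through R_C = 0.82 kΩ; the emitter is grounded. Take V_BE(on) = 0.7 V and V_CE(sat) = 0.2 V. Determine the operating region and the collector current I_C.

Assume active. Base-emitter loop: I_B = (V_BB − V_BE)/R_B = (5.3 − 0.7)/220 = 0.0209 mA.
I_C = β·I_B = 200×0.0209 = 4.18 mA.
V_CE = V_CC − I_C·R_C = 6.6 − 4.18×0.82 = 3.17 V > V_CE(sat), so the active-region assumption holds.

active; I_C ≈ 4.2 mA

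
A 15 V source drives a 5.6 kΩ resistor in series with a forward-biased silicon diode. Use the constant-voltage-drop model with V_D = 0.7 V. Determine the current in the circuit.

KVL around the loop: 15 = V_D + I·R = 0.7 + I × 5.6 kΩ.
So I = (15 − 0.7) / 5.6 kΩ = 14.3 / 5.6 = 2.55 mA.

I ≈ 2.6 mA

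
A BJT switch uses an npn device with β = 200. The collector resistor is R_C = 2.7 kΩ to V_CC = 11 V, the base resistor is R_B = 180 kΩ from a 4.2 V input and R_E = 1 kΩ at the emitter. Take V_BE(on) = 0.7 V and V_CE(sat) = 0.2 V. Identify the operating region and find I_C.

active; I_C ≈ 1.8 mA

Assume active. Base-emitter loop: I_B = (V_BB − V_BE)/(R_B + (β+1)R_E) = (4.2 − 0.7)/(180 + 201×1) = 0.00919 mA.
I_C = β·I_B = 200×0.00919 = 1.84 mA.
V_CE = V_CC − I_C·R_C − I_E·R_E = 11 − 1.84×2.7 − 1.85×1 = 4.19 V > V_CE(sat), so the active-region assumption holds.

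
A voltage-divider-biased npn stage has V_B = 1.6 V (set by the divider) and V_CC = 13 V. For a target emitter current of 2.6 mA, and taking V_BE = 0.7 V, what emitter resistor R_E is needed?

V_E = V_B − V_BE = 1.6 − 0.7 = 0.9 V.
R_E = V_E / I_E = 0.9 / 2.6 = 0.346 kΩ.

R_E ≈ 0.35 kΩ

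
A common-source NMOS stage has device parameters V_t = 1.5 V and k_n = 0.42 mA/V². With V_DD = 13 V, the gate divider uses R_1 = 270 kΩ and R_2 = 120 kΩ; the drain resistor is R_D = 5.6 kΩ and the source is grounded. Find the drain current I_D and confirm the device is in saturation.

I_D ≈ 1.3 mA

V_G = V_DD·R_2/(R_1+R_2) = 13×120/390 = 4 V. With the source grounded, V_GS = V_G = 4 V.
Assume saturation: I_D = (k_n/2)(V_GS − V_t)² = (0.42/2)×(4 − 1.5)² = 0.21×2.5² = 1.31 mA.
V_DS = V_DD − I_D·R_D = 13 − 1.31×5.6 = 5.65 V.
Saturation requires V_DS ≥ V_GS − V_t = 2.5 V; 5.65 ≥ 2.5 ✓.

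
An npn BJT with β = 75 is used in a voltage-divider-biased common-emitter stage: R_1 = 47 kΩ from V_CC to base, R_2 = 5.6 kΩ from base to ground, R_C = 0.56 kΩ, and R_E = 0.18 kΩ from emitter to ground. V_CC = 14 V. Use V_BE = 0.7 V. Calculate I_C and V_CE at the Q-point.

I_C ≈ 3.2 mA, V_CE ≈ 12 V

Thevenize the base divider: V_Th = V_CC·R_2/(R_1+R_2) = 14×5.6/52.6 = 1.49 V, R_Th = R_1‖R_2 = 5 kΩ.
Base-emitter loop: V_Th = I_B·R_Th + V_BE + (β+1)I_B·R_E, so I_B = (1.49 − 0.7) / (5 + 76×0.18) = 0.0423 mA.
I_C = β·I_B = 75×0.0423 = 3.17 mA, and I_E = (β+1)I_B = 3.22 mA.
V_CE = V_CC − I_C·R_C − I_E·R_E = 14 − 3.17×0.56 − 3.22×0.18 = 11.6 V.
V_CE = 11.6 V > 0.2 V confirms active-region operation.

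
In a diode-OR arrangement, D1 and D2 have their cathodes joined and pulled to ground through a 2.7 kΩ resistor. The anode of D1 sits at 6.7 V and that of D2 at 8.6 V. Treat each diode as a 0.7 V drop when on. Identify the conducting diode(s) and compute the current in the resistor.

Assume both conduct. Then node N would need to be at both 6.7−0.7 = 6 V and 8.6−0.7 = 7.9 V, which is impossible.
Assume only D2 conducts: V_N = 8.6 − 0.7 = 7.9 V, so I_R = 7.9/2.7 = 2.93 mA.
Check D1: its anode-to-cathode voltage is 6.7 − 7.9 = -1.2 V < 0.7 V, so it is off. The assumption is consistent.

Only D2 conducts; I_R ≈ 2.9 mA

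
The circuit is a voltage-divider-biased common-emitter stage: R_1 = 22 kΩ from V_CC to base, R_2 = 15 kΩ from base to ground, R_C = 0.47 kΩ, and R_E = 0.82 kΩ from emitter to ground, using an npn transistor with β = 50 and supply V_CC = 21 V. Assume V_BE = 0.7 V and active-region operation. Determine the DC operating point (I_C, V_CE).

I_C ≈ 7.7 mA, V_CE ≈ 11 V

Thevenize the base divider: V_Th = V_CC·R_2/(R_1+R_2) = 21×15/37 = 8.51 V, R_Th = R_1‖R_2 = 8.92 kΩ.
Base-emitter loop: V_Th = I_B·R_Th + V_BE + (β+1)I_B·R_E, so I_B = (8.51 − 0.7) / (8.92 + 51×0.82) = 0.154 mA.
I_C = β·I_B = 50×0.154 = 7.7 mA, and I_E = (β+1)I_B = 7.85 mA.
V_CE = V_CC − I_C·R_C − I_E·R_E = 21 − 7.7×0.47 − 7.85×0.82 = 10.9 V.
V_CE = 10.9 V > 0.2 V confirms active-region operation.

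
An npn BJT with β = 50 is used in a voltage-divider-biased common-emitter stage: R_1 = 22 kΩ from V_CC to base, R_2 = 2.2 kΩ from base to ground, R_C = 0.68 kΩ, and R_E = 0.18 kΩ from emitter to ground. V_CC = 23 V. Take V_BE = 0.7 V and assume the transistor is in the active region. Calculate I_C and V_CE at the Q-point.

Thevenize the base divider: V_Th = V_CC·R_2/(R_1+R_2) = 23×2.2/24.2 = 2.09 V, R_Th = R_1‖R_2 = 2 kΩ.
Base-emitter loop: V_Th = I_B·R_Th + V_BE + (β+1)I_B·R_E, so I_B = (2.09 − 0.7) / (2 + 51×0.18) = 0.124 mA.
I_C = β·I_B = 50×0.124 = 6.22 mA, and I_E = (β+1)I_B = 6.34 mA.
V_CE = V_CC − I_C·R_C − I_E·R_E = 23 − 6.22×0.68 − 6.34×0.18 = 17.6 V.
V_CE = 17.6 V > 0.2 V confirms active-region operation.

I_C ≈ 6.2 mA, V_CE ≈ 18 V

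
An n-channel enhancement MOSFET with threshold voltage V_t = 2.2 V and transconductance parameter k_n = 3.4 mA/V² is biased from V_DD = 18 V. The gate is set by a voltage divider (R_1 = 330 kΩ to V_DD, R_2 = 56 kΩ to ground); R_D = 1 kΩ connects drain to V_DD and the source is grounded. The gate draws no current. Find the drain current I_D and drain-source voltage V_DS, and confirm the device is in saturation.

I_D ≈ 0.29 mA, V_DS ≈ 18 V

V_G = V_DD·R_2/(R_1+R_2) = 18×56/386 = 2.61 V. With the source grounded, V_GS = V_G = 2.61 V.
Assume saturation: I_D = (k_n/2)(V_GS − V_t)² = (3.4/2)×(2.61 − 2.2)² = 1.7×0.411² = 0.288 mA.
V_DS = V_DD − I_D·R_D = 18 − 0.288×1 = 17.7 V.
Saturation requires V_DS ≥ V_GS − V_t = 0.411 V; 17.7 ≥ 0.411 ✓.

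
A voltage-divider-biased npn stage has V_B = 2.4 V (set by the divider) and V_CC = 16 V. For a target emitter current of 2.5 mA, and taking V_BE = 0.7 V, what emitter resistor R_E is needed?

R_E ≈ 0.68 kΩ

V_E = V_B − V_BE = 2.4 − 0.7 = 1.7 V.
R_E = V_E / I_E = 1.7 / 2.5 = 0.68 kΩ.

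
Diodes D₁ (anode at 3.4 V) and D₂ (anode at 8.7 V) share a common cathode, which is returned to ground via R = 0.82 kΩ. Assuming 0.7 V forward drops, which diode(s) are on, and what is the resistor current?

Only D₂ conducts; I_R ≈ 9.8 mA

Assume both conduct. Then node N would need to be at both 3.4−0.7 = 2.7 V and 8.7−0.7 = 8 V, which is impossible.
Assume only D₂ conducts: V_N = 8.7 − 0.7 = 8 V, so I_R = 8/0.82 = 9.76 mA.
Check D₁: its anode-to-cathode voltage is 3.4 − 8 = -4.6 V < 0.7 V, so it is off. The assumption is consistent.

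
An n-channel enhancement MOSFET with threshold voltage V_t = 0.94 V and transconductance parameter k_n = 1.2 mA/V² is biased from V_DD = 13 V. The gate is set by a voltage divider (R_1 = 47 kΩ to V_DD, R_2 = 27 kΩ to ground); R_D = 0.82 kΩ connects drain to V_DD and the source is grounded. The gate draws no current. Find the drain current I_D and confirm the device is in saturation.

I_D ≈ 8.7 mA

V_G = V_DD·R_2/(R_1+R_2) = 13×27/74 = 4.74 V. With the source grounded, V_GS = V_G = 4.74 V.
Assume saturation: I_D = (k_n/2)(V_GS − V_t)² = (1.2/2)×(4.74 − 0.94)² = 0.6×3.8² = 8.68 mA.
V_DS = V_DD − I_D·R_D = 13 − 8.68×0.82 = 5.88 V.
Saturation requires V_DS ≥ V_GS − V_t = 3.8 V; 5.88 ≥ 3.8 ✓.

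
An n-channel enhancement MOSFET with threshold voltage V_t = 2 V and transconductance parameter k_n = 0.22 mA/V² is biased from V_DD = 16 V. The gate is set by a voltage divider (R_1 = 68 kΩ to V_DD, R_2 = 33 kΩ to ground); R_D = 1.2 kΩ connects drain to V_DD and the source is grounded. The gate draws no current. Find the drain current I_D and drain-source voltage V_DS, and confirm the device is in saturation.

V_G = V_DD·R_2/(R_1+R_2) = 16×33/101 = 5.23 V. With the source grounded, V_GS = V_G = 5.23 V.
Assume saturation: I_D = (k_n/2)(V_GS − V_t)² = (0.22/2)×(5.23 − 2)² = 0.11×3.23² = 1.15 mA.
V_DS = V_DD − I_D·R_D = 16 − 1.15×1.2 = 14.6 V.
Saturation requires V_DS ≥ V_GS − V_t = 3.23 V; 14.6 ≥ 3.23 ✓.

I_D ≈ 1.1 mA, V_DS ≈ 15 V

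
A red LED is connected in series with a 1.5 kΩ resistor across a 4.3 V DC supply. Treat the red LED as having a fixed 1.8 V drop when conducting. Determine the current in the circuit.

KVL around the loop: 4.3 = V_D + I·R = 1.8 + I × 1.5 kΩ.
So I = (4.3 − 1.8) / 1.5 kΩ = 2.5 / 1.5 = 1.67 mA.

I ≈ 1.7 mA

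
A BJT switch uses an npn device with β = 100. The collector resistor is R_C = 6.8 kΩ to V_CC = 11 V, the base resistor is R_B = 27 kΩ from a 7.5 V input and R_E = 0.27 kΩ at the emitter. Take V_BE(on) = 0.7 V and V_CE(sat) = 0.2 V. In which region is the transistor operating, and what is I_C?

Assume active: I_B = (7.5 − 0.7)/(27 + 101×0.27) = 0.125 mA, I_C = β·I_B = 12.5 mA.
Then V_CE = 11 − 12.5×6.8 − 12.7×0.27 = -77.6 V < 0.2 V — the active assumption fails.
Re-solve with V_CE = 0.2 V. KCL at the emitter: V_E/R_E = (V_BB−0.7−V_E)/R_B + (V_CC−0.2−V_E)/R_C, giving V_E = 0.473 V.
I_C = (V_CC − 0.2 − V_E)/R_C = (10.8 − 0.473)/6.8 = 1.52 mA.
Check: I_B = (6.8 − 0.473)/27 = 0.234 mA, and β·I_B = 23.4 mA > I_C, confirming saturation.

saturation; I_C ≈ 1.5 mA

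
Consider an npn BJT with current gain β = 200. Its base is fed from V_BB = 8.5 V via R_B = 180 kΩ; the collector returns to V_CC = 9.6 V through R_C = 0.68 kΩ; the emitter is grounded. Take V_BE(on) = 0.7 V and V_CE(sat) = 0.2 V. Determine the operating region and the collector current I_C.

active; I_C ≈ 8.7 mA

Assume active. Base-emitter loop: I_B = (V_BB − V_BE)/R_B = (8.5 − 0.7)/180 = 0.0433 mA.
I_C = β·I_B = 200×0.0433 = 8.67 mA.
V_CE = V_CC − I_C·R_C = 9.6 − 8.67×0.68 = 3.71 V > V_CE(sat), so the active-region assumption holds.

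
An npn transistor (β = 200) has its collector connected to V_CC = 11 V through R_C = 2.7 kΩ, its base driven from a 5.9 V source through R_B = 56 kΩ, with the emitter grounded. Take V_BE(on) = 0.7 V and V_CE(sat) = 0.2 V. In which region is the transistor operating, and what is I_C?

saturation; I_C ≈ 4 mA

Assume active: I_B = (5.9 − 0.7)/56 = 0.0929 mA, giving I_C = β·I_B = 18.6 mA.
But then V_CE = 11 − 18.6×2.7 = -39.1 V < V_CE(sat) = 0.2 V — impossible in the active region.
So the transistor is saturated. With V_CE = 0.2 V, I_C = (V_CC − 0.2)/R_C = 10.8/2.7 = 4 mA.
Check: β·I_B = 18.6 mA > I_C = 4 mA, confirming saturation.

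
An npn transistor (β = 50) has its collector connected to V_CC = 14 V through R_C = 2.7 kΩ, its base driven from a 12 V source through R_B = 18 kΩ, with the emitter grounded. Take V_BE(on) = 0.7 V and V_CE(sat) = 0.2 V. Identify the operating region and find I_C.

saturation; I_C ≈ 5.1 mA

Assume active: I_B = (12 − 0.7)/18 = 0.628 mA, giving I_C = β·I_B = 31.4 mA.
But then V_CE = 14 − 31.4×2.7 = -70.8 V < V_CE(sat) = 0.2 V — impossible in the active region.
So the transistor is saturated. With V_CE = 0.2 V, I_C = (V_CC − 0.2)/R_C = 13.8/2.7 = 5.11 mA.
Check: β·I_B = 31.4 mA > I_C = 5.11 mA, confirming saturation.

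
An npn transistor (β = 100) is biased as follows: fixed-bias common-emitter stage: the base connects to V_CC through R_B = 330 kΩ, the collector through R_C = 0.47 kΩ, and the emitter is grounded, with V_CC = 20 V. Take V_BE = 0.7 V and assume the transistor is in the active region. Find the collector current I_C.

I_C ≈ 5.8 mA

Base loop: V_CC = I_B·R_B + V_BE, so I_B = (20 − 0.7)/330 kΩ = 0.0585 mA.
In the active region I_C = β·I_B = 100 × 0.0585 = 5.85 mA.
Collector loop: V_CE = V_CC − I_C·R_C = 20 − 5.85×0.47 = 17.3 V.
Since V_CE = 17.3 V > V_CE(sat) ≈ 0.2 V, the transistor is in the active region as assumed.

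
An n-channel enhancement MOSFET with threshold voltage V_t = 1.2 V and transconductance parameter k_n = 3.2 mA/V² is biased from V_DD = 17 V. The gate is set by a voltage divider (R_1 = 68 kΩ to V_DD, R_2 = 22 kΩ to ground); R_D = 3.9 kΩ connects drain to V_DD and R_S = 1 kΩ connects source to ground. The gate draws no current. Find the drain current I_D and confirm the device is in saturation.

I_D ≈ 1.9 mA

V_G = V_DD·R_2/(R_1+R_2) = 17×22/90 = 4.16 V.
Assume saturation: I_D = (k_n/2)(V_GS − V_t)² with V_GS = V_G − I_D·R_S = 4.16 − 1·I_D.
Substituting gives 1.6·I_D² − 10.5·I_D + 14 = 0, with roots I_D = 1.87 or 4.66 mA.
The root I_D = 4.66 mA gives V_GS = -0.507 V ≤ V_t, so take I_D = 1.87 mA.
Then V_GS = 2.28 V and V_DS = V_DD − I_D(R_D+R_S) = 17 − 1.87×4.9 = 7.82 V.
Saturation requires V_DS ≥ V_GS − V_t = 1.08 V; 7.82 ≥ 1.08 ✓.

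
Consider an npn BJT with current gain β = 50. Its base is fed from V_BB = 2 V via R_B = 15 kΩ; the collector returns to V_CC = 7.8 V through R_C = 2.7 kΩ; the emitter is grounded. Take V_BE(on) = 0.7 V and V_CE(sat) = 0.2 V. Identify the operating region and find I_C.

Assume active: I_B = (2 − 0.7)/15 = 0.0867 mA, giving I_C = β·I_B = 4.33 mA.
But then V_CE = 7.8 − 4.33×2.7 = -3.9 V < V_CE(sat) = 0.2 V — impossible in the active region.
So the transistor is saturated. With V_CE = 0.2 V, I_C = (V_CC − 0.2)/R_C = 7.6/2.7 = 2.81 mA.
Check: β·I_B = 4.33 mA > I_C = 2.81 mA, confirming saturation.

saturation; I_C ≈ 2.8 mA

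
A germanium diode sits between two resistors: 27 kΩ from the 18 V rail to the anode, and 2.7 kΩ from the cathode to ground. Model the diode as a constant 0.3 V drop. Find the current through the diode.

The two resistors are in series with the diode, so KVL gives 18 = I·27 + 0.3 + I·2.7.
I = (18 − 0.3) / (27 + 2.7) kΩ = 17.7 / 29.7 = 0.596 mA.

I ≈ 0.6 mA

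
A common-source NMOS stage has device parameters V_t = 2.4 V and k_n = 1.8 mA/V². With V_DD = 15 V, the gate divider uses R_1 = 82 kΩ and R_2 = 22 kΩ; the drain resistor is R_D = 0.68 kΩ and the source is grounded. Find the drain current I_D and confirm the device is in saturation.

V_G = V_DD·R_2/(R_1+R_2) = 15×22/104 = 3.17 V. With the source grounded, V_GS = V_G = 3.17 V.
Assume saturation: I_D = (k_n/2)(V_GS − V_t)² = (1.8/2)×(3.17 − 2.4)² = 0.9×0.773² = 0.538 mA.
V_DS = V_DD − I_D·R_D = 15 − 0.538×0.68 = 14.6 V.
Saturation requires V_DS ≥ V_GS − V_t = 0.773 V; 14.6 ≥ 0.773 ✓.

I_D ≈ 0.54 mA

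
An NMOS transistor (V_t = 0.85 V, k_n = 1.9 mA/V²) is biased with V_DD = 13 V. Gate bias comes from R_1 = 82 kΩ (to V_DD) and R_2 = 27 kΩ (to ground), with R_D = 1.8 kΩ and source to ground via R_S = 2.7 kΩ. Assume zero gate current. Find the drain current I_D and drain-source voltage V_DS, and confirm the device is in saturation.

V_G = V_DD·R_2/(R_1+R_2) = 13×27/109 = 3.22 V.
Assume saturation: I_D = (k_n/2)(V_GS − V_t)² with V_GS = V_G − I_D·R_S = 3.22 − 2.7·I_D.
Substituting gives 6.93·I_D² − 13.2·I_D + 5.34 = 0, with roots I_D = 0.587 or 1.31 mA.
The root I_D = 1.31 mA gives V_GS = -0.326 V ≤ V_t, so take I_D = 0.587 mA.
Then V_GS = 1.64 V and V_DS = V_DD − I_D(R_D+R_S) = 13 − 0.587×4.5 = 10.4 V.
Saturation requires V_DS ≥ V_GS − V_t = 0.786 V; 10.4 ≥ 0.786 ✓.

I_D ≈ 0.59 mA, V_DS ≈ 10 V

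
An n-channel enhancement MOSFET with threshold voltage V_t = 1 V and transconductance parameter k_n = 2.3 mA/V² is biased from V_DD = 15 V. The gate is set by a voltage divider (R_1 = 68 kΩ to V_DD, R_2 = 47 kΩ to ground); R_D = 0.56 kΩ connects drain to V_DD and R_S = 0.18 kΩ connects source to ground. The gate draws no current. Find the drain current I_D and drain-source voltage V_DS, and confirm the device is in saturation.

I_D ≈ 11 mA, V_DS ≈ 6.7 V

V_G = V_DD·R_2/(R_1+R_2) = 15×47/115 = 6.13 V.
Assume saturation: I_D = (k_n/2)(V_GS − V_t)² with V_GS = V_G − I_D·R_S = 6.13 − 0.18·I_D.
Substituting gives 0.0373·I_D² − 3.12·I_D + 30.3 = 0, with roots I_D = 11.2 or 72.7 mA.
The root I_D = 72.7 mA gives V_GS = -6.95 V ≤ V_t, so take I_D = 11.2 mA.
Then V_GS = 4.12 V and V_DS = V_DD − I_D(R_D+R_S) = 15 − 11.2×0.74 = 6.73 V.
Saturation requires V_DS ≥ V_GS − V_t = 3.12 V; 6.73 ≥ 3.12 ✓.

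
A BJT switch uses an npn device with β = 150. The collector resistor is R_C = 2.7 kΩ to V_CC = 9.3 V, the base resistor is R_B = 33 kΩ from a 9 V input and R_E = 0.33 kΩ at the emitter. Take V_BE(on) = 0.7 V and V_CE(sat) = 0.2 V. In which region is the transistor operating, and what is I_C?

saturation; I_C ≈ 3 mA

Assume active: I_B = (9 − 0.7)/(33 + 151×0.33) = 0.1 mA, I_C = β·I_B = 15 mA.
Then V_CE = 9.3 − 15×2.7 − 15.1×0.33 = -36.3 V < 0.2 V — the active assumption fails.
Re-solve with V_CE = 0.2 V. KCL at the emitter: V_E/R_E = (V_BB−0.7−V_E)/R_B + (V_CC−0.2−V_E)/R_C, giving V_E = 1.06 V.
I_C = (V_CC − 0.2 − V_E)/R_C = (9.1 − 1.06)/2.7 = 2.98 mA.
Check: I_B = (8.3 − 1.06)/33 = 0.22 mA, and β·I_B = 32.9 mA > I_C, confirming saturation.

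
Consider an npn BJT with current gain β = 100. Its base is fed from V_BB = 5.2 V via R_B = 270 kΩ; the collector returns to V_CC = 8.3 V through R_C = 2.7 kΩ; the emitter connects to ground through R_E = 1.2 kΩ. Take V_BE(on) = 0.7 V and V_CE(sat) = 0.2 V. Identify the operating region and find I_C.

Assume active. Base-emitter loop: I_B = (V_BB − V_BE)/(R_B + (β+1)R_E) = (5.2 − 0.7)/(270 + 101×1.2) = 0.0115 mA.
I_C = β·I_B = 100×0.0115 = 1.15 mA.
V_CE = V_CC − I_C·R_C − I_E·R_E = 8.3 − 1.15×2.7 − 1.16×1.2 = 3.8 V > V_CE(sat), so the active-region assumption holds.

active; I_C ≈ 1.2 mA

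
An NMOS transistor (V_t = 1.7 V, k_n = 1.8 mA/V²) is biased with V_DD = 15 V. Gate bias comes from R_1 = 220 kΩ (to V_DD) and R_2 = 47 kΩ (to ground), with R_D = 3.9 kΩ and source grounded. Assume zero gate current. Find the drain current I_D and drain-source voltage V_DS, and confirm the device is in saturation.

V_G = V_DD·R_2/(R_1+R_2) = 15×47/267 = 2.64 V. With the source grounded, V_GS = V_G = 2.64 V.
Assume saturation: I_D = (k_n/2)(V_GS − V_t)² = (1.8/2)×(2.64 − 1.7)² = 0.9×0.94² = 0.796 mA.
V_DS = V_DD − I_D·R_D = 15 − 0.796×3.9 = 11.9 V.
Saturation requires V_DS ≥ V_GS − V_t = 0.94 V; 11.9 ≥ 0.94 ✓.

I_D ≈ 0.8 mA, V_DS ≈ 12 V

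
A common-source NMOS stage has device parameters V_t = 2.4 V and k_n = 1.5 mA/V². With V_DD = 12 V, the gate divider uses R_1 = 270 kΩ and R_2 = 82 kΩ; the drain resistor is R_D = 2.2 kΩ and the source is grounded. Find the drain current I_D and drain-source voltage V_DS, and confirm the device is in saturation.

V_G = V_DD·R_2/(R_1+R_2) = 12×82/352 = 2.8 V. With the source grounded, V_GS = V_G = 2.8 V.
Assume saturation: I_D = (k_n/2)(V_GS − V_t)² = (1.5/2)×(2.8 − 2.4)² = 0.75×0.395² = 0.117 mA.
V_DS = V_DD − I_D·R_D = 12 − 0.117×2.2 = 11.7 V.
Saturation requires V_DS ≥ V_GS − V_t = 0.395 V; 11.7 ≥ 0.395 ✓.

I_D ≈ 0.12 mA, V_DS ≈ 12 V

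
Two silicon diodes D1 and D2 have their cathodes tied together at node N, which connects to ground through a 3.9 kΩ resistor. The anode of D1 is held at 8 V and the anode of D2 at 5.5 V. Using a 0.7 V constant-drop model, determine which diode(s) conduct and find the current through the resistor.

Assume both conduct. Then node N would need to be at both 8−0.7 = 7.3 V and 5.5−0.7 = 4.8 V, which is impossible.
Assume only D1 conducts: V_N = 8 − 0.7 = 7.3 V, so I_R = 7.3/3.9 = 1.87 mA.
Check D2: its anode-to-cathode voltage is 5.5 − 7.3 = -1.8 V < 0.7 V, so it is off. The assumption is consistent.

Only D1 conducts; I_R ≈ 1.9 mA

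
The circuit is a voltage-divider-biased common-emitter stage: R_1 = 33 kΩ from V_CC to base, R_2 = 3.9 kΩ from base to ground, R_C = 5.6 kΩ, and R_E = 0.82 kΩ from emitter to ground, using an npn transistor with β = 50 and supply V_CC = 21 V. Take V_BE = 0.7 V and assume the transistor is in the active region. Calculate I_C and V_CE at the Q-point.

I_C ≈ 1.7 mA, V_CE ≈ 10 V

Thevenize the base divider: V_Th = V_CC·R_2/(R_1+R_2) = 21×3.9/36.9 = 2.22 V, R_Th = R_1‖R_2 = 3.49 kΩ.
Base-emitter loop: V_Th = I_B·R_Th + V_BE + (β+1)I_B·R_E, so I_B = (2.22 − 0.7) / (3.49 + 51×0.82) = 0.0335 mA.
I_C = β·I_B = 50×0.0335 = 1.68 mA, and I_E = (β+1)I_B = 1.71 mA.
V_CE = V_CC − I_C·R_C − I_E·R_E = 21 − 1.68×5.6 − 1.71×0.82 = 10.2 V.
V_CE = 10.2 V > 0.2 V confirms active-region operation.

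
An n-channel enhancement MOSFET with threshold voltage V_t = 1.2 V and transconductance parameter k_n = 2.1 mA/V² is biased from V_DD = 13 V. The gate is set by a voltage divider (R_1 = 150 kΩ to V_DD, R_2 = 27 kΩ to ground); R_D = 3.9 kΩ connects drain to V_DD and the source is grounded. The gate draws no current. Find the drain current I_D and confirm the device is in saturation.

I_D ≈ 0.64 mA

V_G = V_DD·R_2/(R_1+R_2) = 13×27/177 = 1.98 V. With the source grounded, V_GS = V_G = 1.98 V.
Assume saturation: I_D = (k_n/2)(V_GS − V_t)² = (2.1/2)×(1.98 − 1.2)² = 1.05×0.783² = 0.644 mA.
V_DS = V_DD − I_D·R_D = 13 − 0.644×3.9 = 10.5 V.
Saturation requires V_DS ≥ V_GS − V_t = 0.783 V; 10.5 ≥ 0.783 ✓.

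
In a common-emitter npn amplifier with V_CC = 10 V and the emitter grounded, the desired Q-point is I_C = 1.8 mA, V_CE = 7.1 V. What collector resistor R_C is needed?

Collector loop: V_CC = I_C·R_C + V_CE.
R_C = (V_CC − V_CE)/I_C = (10 − 7.1)/1.8 = 1.61 kΩ.

R_C ≈ 1.6 kΩ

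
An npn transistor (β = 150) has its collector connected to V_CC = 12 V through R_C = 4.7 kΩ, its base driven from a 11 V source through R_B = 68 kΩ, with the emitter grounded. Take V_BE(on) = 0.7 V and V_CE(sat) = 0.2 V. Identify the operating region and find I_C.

Assume active: I_B = (11 − 0.7)/68 = 0.151 mA, giving I_C = β·I_B = 22.7 mA.
But then V_CE = 12 − 22.7×4.7 = -94.8 V < V_CE(sat) = 0.2 V — impossible in the active region.
So the transistor is saturated. With V_CE = 0.2 V, I_C = (V_CC − 0.2)/R_C = 11.8/4.7 = 2.51 mA.
Check: β·I_B = 22.7 mA > I_C = 2.51 mA, confirming saturation.

saturation; I_C ≈ 2.5 mA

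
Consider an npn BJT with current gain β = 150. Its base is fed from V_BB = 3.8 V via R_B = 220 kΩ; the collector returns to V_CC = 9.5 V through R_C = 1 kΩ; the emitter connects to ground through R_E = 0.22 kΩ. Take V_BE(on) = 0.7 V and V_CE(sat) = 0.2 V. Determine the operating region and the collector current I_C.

Assume active. Base-emitter loop: I_B = (V_BB − V_BE)/(R_B + (β+1)R_E) = (3.8 − 0.7)/(220 + 151×0.22) = 0.0122 mA.
I_C = β·I_B = 150×0.0122 = 1.84 mA.
V_CE = V_CC − I_C·R_C − I_E·R_E = 9.5 − 1.84×1 − 1.85×0.22 = 7.26 V > V_CE(sat), so the active-region assumption holds.

active; I_C ≈ 1.8 mA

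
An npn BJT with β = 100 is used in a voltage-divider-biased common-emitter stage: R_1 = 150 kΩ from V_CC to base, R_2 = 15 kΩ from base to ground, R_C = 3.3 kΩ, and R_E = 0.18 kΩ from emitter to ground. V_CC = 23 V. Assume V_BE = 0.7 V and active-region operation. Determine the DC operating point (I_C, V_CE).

Thevenize the base divider: V_Th = V_CC·R_2/(R_1+R_2) = 23×15/165 = 2.09 V, R_Th = R_1‖R_2 = 13.6 kΩ.
Base-emitter loop: V_Th = I_B·R_Th + V_BE + (β+1)I_B·R_E, so I_B = (2.09 − 0.7) / (13.6 + 101×0.18) = 0.0437 mA.
I_C = β·I_B = 100×0.0437 = 4.37 mA, and I_E = (β+1)I_B = 4.42 mA.
V_CE = V_CC − I_C·R_C − I_E·R_E = 23 − 4.37×3.3 − 4.42×0.18 = 7.78 V.
V_CE = 7.78 V > 0.2 V confirms active-region operation.

I_C ≈ 4.4 mA, V_CE ≈ 7.8 V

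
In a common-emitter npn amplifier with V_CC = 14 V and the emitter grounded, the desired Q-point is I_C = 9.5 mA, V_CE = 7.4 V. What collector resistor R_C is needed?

R_C ≈ 0.69 kΩ

Collector loop: V_CC = I_C·R_C + V_CE.
R_C = (V_CC − V_CE)/I_C = (14 − 7.4)/9.5 = 0.695 kΩ.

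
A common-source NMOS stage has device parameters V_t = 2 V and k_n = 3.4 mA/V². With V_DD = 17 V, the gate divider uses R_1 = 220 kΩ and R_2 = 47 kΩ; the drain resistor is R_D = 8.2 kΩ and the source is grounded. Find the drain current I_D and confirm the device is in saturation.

V_G = V_DD·R_2/(R_1+R_2) = 17×47/267 = 2.99 V. With the source grounded, V_GS = V_G = 2.99 V.
Assume saturation: I_D = (k_n/2)(V_GS − V_t)² = (3.4/2)×(2.99 − 2)² = 1.7×0.993² = 1.67 mA.
V_DS = V_DD − I_D·R_D = 17 − 1.67×8.2 = 3.27 V.
Saturation requires V_DS ≥ V_GS − V_t = 0.993 V; 3.27 ≥ 0.993 ✓.

I_D ≈ 1.7 mA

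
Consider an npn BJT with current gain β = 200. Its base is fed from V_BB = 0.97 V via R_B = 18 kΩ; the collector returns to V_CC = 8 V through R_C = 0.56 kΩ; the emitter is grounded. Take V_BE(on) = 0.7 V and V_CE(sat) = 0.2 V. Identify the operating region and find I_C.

active; I_C ≈ 3 mA

Assume active. Base-emitter loop: I_B = (V_BB − V_BE)/R_B = (0.97 − 0.7)/18 = 0.015 mA.
I_C = β·I_B = 200×0.015 = 3 mA.
V_CE = V_CC − I_C·R_C = 8 − 3×0.56 = 6.32 V > V_CE(sat), so the active-region assumption holds.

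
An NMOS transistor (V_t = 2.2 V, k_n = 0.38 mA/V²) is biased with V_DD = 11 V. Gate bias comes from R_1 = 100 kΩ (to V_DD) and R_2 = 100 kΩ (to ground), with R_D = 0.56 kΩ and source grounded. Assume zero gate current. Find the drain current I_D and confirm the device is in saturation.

I_D ≈ 2.1 mA

V_G = V_DD·R_2/(R_1+R_2) = 11×100/200 = 5.5 V. With the source grounded, V_GS = V_G = 5.5 V.
Assume saturation: I_D = (k_n/2)(V_GS − V_t)² = (0.38/2)×(5.5 − 2.2)² = 0.19×3.3² = 2.07 mA.
V_DS = V_DD − I_D·R_D = 11 − 2.07×0.56 = 9.84 V.
Saturation requires V_DS ≥ V_GS − V_t = 3.3 V; 9.84 ≥ 3.3 ✓.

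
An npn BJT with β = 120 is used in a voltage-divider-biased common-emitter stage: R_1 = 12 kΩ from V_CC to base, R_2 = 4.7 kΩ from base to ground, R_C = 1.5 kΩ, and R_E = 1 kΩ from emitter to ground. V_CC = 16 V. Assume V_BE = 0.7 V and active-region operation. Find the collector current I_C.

Thevenize the base divider: V_Th = V_CC·R_2/(R_1+R_2) = 16×4.7/16.7 = 4.5 V, R_Th = R_1‖R_2 = 3.38 kΩ.
Base-emitter loop: V_Th = I_B·R_Th + V_BE + (β+1)I_B·R_E, so I_B = (4.5 − 0.7) / (3.38 + 121×1) = 0.0306 mA.
I_C = β·I_B = 120×0.0306 = 3.67 mA, and I_E = (β+1)I_B = 3.7 mA.
V_CE = V_CC − I_C·R_C − I_E·R_E = 16 − 3.67×1.5 − 3.7×1 = 6.8 V.
V_CE = 6.8 V > 0.2 V confirms active-region operation.

I_C ≈ 3.7 mA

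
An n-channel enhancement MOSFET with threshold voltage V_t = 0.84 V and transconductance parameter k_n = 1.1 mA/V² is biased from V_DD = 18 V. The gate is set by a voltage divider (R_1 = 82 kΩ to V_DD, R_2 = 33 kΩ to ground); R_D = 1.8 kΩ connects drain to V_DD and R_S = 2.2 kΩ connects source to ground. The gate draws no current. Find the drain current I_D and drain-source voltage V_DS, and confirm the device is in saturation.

V_G = V_DD·R_2/(R_1+R_2) = 18×33/115 = 5.17 V.
Assume saturation: I_D = (k_n/2)(V_GS − V_t)² with V_GS = V_G − I_D·R_S = 5.17 − 2.2·I_D.
Substituting gives 2.66·I_D² − 11.5·I_D + 10.3 = 0, with roots I_D = 1.27 or 3.03 mA.
The root I_D = 3.03 mA gives V_GS = -1.51 V ≤ V_t, so take I_D = 1.27 mA.
Then V_GS = 2.36 V and V_DS = V_DD − I_D(R_D+R_S) = 18 − 1.27×4 = 12.9 V.
Saturation requires V_DS ≥ V_GS − V_t = 1.52 V; 12.9 ≥ 1.52 ✓.

I_D ≈ 1.3 mA, V_DS ≈ 13 V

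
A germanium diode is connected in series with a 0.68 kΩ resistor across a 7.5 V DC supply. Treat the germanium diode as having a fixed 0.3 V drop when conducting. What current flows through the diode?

I ≈ 11 mA

KVL around the loop: 7.5 = V_D + I·R = 0.3 + I × 0.68 kΩ.
So I = (7.5 − 0.3) / 0.68 kΩ = 7.2 / 0.68 = 10.6 mA.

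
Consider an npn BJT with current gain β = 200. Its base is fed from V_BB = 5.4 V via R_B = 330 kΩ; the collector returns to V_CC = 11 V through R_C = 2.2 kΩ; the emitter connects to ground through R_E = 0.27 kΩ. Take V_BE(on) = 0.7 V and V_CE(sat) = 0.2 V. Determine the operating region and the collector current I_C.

Assume active. Base-emitter loop: I_B = (V_BB − V_BE)/(R_B + (β+1)R_E) = (5.4 − 0.7)/(330 + 201×0.27) = 0.0122 mA.
I_C = β·I_B = 200×0.0122 = 2.45 mA.
V_CE = V_CC − I_C·R_C − I_E·R_E = 11 − 2.45×2.2 − 2.46×0.27 = 4.95 V > V_CE(sat), so the active-region assumption holds.

active; I_C ≈ 2.4 mA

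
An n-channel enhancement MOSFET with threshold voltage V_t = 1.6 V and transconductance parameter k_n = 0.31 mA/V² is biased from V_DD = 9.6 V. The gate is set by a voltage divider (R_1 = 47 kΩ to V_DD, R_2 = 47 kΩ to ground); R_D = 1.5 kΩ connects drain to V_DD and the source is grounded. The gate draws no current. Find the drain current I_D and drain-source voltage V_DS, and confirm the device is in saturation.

V_G = V_DD·R_2/(R_1+R_2) = 9.6×47/94 = 4.8 V. With the source grounded, V_GS = V_G = 4.8 V.
Assume saturation: I_D = (k_n/2)(V_GS − V_t)² = (0.31/2)×(4.8 − 1.6)² = 0.155×3.2² = 1.59 mA.
V_DS = V_DD − I_D·R_D = 9.6 − 1.59×1.5 = 7.22 V.
Saturation requires V_DS ≥ V_GS − V_t = 3.2 V; 7.22 ≥ 3.2 ✓.

I_D ≈ 1.6 mA, V_DS ≈ 7.2 V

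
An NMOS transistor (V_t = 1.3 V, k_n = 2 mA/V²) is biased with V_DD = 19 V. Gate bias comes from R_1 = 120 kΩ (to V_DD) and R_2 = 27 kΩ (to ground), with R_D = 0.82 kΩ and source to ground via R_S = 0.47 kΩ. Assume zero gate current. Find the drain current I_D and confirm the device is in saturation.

I_D ≈ 1.8 mA

V_G = V_DD·R_2/(R_1+R_2) = 19×27/147 = 3.49 V.
Assume saturation: I_D = (k_n/2)(V_GS − V_t)² with V_GS = V_G − I_D·R_S = 3.49 − 0.47·I_D.
Substituting gives 0.221·I_D² − 3.06·I_D + 4.8 = 0, with roots I_D = 1.8 or 12 mA.
The root I_D = 12 mA gives V_GS = -2.17 V ≤ V_t, so take I_D = 1.8 mA.
Then V_GS = 2.64 V and V_DS = V_DD − I_D(R_D+R_S) = 19 − 1.8×1.29 = 16.7 V.
Saturation requires V_DS ≥ V_GS − V_t = 1.34 V; 16.7 ≥ 1.34 ✓.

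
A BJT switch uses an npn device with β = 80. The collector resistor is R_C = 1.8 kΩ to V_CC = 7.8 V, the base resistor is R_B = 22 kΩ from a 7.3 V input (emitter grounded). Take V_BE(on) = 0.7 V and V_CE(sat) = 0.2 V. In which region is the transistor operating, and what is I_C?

saturation; I_C ≈ 4.2 mA

Assume active: I_B = (7.3 − 0.7)/22 = 0.3 mA, giving I_C = β·I_B = 24 mA.
But then V_CE = 7.8 − 24×1.8 = -35.4 V < V_CE(sat) = 0.2 V — impossible in the active region.
So the transistor is saturated. With V_CE = 0.2 V, I_C = (V_CC − 0.2)/R_C = 7.6/1.8 = 4.22 mA.
Check: β·I_B = 24 mA > I_C = 4.22 mA, confirming saturation.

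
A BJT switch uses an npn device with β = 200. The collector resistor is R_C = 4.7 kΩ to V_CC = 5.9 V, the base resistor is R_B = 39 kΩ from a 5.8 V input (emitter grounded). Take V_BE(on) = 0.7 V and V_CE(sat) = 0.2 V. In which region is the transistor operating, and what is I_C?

Assume active: I_B = (5.8 − 0.7)/39 = 0.131 mA, giving I_C = β·I_B = 26.2 mA.
But then V_CE = 5.9 − 26.2×4.7 = -117 V < V_CE(sat) = 0.2 V — impossible in the active region.
So the transistor is saturated. With V_CE = 0.2 V, I_C = (V_CC − 0.2)/R_C = 5.7/4.7 = 1.21 mA.
Check: β·I_B = 26.2 mA > I_C = 1.21 mA, confirming saturation.

saturation; I_C ≈ 1.2 mA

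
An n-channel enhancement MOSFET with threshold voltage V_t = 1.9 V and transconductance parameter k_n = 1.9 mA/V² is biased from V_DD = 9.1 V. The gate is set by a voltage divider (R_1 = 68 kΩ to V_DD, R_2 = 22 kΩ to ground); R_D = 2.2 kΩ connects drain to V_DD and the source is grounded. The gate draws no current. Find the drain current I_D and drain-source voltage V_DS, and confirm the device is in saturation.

I_D ≈ 0.1 mA, V_DS ≈ 8.9 V

V_G = V_DD·R_2/(R_1+R_2) = 9.1×22/90 = 2.22 V. With the source grounded, V_GS = V_G = 2.22 V.
Assume saturation: I_D = (k_n/2)(V_GS − V_t)² = (1.9/2)×(2.22 − 1.9)² = 0.95×0.324² = 0.1 mA.
V_DS = V_DD − I_D·R_D = 9.1 − 0.1×2.2 = 8.88 V.
Saturation requires V_DS ≥ V_GS − V_t = 0.324 V; 8.88 ≥ 0.324 ✓.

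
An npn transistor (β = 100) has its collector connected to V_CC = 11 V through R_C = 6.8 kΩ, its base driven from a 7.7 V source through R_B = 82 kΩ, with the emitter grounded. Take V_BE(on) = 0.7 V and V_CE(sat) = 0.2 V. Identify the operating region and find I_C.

Assume active: I_B = (7.7 − 0.7)/82 = 0.0854 mA, giving I_C = β·I_B = 8.54 mA.
But then V_CE = 11 − 8.54×6.8 = -47 V < V_CE(sat) = 0.2 V — impossible in the active region.
So the transistor is saturated. With V_CE = 0.2 V, I_C = (V_CC − 0.2)/R_C = 10.8/6.8 = 1.59 mA.
Check: β·I_B = 8.54 mA > I_C = 1.59 mA, confirming saturation.

saturation; I_C ≈ 1.6 mA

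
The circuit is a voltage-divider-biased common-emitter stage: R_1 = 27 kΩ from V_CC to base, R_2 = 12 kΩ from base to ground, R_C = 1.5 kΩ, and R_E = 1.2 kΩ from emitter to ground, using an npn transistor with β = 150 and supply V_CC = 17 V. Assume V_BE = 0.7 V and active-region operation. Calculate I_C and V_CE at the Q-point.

Thevenize the base divider: V_Th = V_CC·R_2/(R_1+R_2) = 17×12/39 = 5.23 V, R_Th = R_1‖R_2 = 8.31 kΩ.
Base-emitter loop: V_Th = I_B·R_Th + V_BE + (β+1)I_B·R_E, so I_B = (5.23 − 0.7) / (8.31 + 151×1.2) = 0.0239 mA.
I_C = β·I_B = 150×0.0239 = 3.59 mA, and I_E = (β+1)I_B = 3.61 mA.
V_CE = V_CC − I_C·R_C − I_E·R_E = 17 − 3.59×1.5 − 3.61×1.2 = 7.29 V.
V_CE = 7.29 V > 0.2 V confirms active-region operation.

I_C ≈ 3.6 mA, V_CE ≈ 7.3 V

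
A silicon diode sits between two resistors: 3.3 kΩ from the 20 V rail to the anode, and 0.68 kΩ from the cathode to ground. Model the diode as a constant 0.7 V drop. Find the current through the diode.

I ≈ 4.8 mA

The two resistors are in series with the diode, so KVL gives 20 = I·3.3 + 0.7 + I·0.68.
I = (20 − 0.7) / (3.3 + 0.68) kΩ = 19.3 / 3.98 = 4.85 mA.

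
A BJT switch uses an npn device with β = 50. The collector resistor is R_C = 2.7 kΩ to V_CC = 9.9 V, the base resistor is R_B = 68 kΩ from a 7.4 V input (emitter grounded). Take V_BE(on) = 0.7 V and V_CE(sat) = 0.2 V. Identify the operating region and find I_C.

Assume active: I_B = (7.4 − 0.7)/68 = 0.0985 mA, giving I_C = β·I_B = 4.93 mA.
But then V_CE = 9.9 − 4.93×2.7 = -3.4 V < V_CE(sat) = 0.2 V — impossible in the active region.
So the transistor is saturated. With V_CE = 0.2 V, I_C = (V_CC − 0.2)/R_C = 9.7/2.7 = 3.59 mA.
Check: β·I_B = 4.93 mA > I_C = 3.59 mA, confirming saturation.

saturation; I_C ≈ 3.6 mA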